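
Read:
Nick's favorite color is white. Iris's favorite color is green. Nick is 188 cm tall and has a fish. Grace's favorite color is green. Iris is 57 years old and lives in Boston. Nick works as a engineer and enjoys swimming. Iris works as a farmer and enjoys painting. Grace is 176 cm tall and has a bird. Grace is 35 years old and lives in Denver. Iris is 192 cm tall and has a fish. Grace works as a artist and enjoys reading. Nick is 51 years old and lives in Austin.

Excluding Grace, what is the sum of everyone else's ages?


Sum (excluding Grace): 108

108


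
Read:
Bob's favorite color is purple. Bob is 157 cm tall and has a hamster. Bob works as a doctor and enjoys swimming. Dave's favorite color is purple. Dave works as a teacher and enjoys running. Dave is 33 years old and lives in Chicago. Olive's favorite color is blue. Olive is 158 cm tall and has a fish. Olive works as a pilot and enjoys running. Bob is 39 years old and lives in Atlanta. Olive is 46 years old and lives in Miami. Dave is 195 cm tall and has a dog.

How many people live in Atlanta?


Count in Atlanta: 1

1


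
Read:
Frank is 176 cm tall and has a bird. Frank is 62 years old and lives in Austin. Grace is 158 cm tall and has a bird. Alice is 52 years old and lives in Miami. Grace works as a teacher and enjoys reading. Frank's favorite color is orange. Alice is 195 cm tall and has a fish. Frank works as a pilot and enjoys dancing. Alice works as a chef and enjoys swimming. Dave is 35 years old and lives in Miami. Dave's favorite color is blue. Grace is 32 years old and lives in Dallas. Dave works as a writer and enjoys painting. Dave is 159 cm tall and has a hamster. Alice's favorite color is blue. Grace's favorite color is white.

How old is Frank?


Frank is 62 years old

62


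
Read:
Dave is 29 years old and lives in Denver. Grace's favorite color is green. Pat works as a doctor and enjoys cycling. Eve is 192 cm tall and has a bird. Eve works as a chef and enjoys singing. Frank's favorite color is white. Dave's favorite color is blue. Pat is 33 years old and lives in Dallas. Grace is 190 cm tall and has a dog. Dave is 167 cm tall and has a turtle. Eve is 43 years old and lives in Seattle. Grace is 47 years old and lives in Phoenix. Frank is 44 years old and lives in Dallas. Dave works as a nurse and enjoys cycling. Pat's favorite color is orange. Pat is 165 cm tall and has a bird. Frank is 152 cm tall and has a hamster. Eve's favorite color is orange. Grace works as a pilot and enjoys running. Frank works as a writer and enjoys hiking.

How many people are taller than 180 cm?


Taller than 180: 2

2


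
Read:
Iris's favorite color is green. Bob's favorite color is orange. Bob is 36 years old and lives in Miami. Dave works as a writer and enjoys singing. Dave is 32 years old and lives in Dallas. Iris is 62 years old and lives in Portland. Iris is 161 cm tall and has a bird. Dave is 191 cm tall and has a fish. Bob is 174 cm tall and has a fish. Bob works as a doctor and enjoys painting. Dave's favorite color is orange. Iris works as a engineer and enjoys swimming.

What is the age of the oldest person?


Oldest: Iris at 62

62


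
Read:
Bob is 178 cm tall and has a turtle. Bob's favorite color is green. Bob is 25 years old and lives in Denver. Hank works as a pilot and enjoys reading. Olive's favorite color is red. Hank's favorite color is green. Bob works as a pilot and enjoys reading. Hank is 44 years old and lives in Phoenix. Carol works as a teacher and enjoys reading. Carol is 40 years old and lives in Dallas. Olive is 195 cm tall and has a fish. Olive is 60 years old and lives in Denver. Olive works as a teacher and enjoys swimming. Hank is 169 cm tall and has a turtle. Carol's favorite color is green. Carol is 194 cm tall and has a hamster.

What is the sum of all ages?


25+60+40+44 = 169

169


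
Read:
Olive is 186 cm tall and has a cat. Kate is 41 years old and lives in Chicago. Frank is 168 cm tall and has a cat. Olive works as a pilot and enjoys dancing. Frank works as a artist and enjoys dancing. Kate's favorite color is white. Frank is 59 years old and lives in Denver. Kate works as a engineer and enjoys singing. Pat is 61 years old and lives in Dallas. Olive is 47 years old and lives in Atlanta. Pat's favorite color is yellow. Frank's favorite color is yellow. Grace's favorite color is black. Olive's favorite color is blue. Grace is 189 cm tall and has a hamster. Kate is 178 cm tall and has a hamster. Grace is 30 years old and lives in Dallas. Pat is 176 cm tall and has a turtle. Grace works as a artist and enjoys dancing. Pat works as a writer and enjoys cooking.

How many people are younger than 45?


Filter: 2

2


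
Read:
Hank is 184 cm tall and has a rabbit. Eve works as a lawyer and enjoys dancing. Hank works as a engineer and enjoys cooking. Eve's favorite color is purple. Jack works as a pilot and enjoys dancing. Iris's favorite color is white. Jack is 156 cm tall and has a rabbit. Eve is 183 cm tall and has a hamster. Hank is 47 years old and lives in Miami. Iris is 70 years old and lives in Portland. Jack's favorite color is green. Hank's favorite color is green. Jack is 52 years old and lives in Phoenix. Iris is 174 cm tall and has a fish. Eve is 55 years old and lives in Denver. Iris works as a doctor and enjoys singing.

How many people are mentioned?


People: Eve, Jack, Hank, Iris. Count = 4

4


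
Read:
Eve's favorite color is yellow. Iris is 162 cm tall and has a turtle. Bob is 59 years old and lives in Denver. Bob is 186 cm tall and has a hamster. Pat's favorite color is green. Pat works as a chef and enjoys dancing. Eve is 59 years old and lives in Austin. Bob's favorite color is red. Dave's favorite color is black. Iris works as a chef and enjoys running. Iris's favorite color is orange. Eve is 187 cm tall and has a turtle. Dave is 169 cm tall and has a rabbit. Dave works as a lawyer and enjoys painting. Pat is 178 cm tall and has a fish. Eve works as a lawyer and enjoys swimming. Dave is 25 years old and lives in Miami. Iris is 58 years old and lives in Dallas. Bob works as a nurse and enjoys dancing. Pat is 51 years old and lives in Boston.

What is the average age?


Sum=252, n=5, avg=50.4

50.4


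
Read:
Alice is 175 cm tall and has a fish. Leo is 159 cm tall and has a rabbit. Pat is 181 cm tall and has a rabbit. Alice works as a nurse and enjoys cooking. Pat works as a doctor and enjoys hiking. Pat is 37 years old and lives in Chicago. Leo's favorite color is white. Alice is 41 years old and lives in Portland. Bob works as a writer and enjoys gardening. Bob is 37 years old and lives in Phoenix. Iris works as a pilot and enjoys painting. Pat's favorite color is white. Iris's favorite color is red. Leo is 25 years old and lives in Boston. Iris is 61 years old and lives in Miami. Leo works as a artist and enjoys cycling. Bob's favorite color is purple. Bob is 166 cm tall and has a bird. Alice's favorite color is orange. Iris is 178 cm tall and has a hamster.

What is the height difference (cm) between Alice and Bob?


|175 - 166| = 9

9


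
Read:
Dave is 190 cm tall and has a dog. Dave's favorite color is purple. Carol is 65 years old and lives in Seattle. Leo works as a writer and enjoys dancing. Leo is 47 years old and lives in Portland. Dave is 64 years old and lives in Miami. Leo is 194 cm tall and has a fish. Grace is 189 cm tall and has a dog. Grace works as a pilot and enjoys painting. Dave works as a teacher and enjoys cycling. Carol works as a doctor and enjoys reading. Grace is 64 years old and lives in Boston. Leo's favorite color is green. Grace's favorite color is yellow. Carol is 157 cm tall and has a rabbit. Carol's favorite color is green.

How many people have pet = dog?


Count: 2

2


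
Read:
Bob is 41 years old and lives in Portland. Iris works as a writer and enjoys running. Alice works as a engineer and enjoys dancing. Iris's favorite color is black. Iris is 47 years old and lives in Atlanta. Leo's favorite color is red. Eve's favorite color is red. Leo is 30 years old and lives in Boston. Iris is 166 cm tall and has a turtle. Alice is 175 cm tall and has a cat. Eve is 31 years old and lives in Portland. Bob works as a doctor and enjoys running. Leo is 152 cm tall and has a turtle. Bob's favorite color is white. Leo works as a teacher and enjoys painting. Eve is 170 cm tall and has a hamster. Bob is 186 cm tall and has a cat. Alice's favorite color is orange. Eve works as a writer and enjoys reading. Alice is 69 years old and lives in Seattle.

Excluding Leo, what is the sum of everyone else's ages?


Sum (excluding Leo): 188

188


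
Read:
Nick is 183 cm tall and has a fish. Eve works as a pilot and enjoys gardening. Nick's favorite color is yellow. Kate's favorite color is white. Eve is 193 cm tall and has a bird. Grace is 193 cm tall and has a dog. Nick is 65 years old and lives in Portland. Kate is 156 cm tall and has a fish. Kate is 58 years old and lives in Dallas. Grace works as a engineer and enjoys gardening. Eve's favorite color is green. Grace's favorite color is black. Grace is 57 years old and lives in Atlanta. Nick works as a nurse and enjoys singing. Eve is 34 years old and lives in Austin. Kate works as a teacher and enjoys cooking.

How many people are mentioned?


People: Grace, Nick, Eve, Kate. Count = 4

4


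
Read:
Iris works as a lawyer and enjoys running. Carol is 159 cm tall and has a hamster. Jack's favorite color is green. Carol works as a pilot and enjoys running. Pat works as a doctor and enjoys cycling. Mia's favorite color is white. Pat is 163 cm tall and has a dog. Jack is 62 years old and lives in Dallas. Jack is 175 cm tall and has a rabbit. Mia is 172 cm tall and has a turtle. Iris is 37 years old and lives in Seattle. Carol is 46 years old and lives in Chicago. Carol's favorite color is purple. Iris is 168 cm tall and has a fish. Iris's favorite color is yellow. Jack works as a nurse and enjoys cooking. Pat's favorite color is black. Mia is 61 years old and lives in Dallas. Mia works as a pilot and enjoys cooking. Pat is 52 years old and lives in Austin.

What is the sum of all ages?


62+37+61+52+46 = 258

258


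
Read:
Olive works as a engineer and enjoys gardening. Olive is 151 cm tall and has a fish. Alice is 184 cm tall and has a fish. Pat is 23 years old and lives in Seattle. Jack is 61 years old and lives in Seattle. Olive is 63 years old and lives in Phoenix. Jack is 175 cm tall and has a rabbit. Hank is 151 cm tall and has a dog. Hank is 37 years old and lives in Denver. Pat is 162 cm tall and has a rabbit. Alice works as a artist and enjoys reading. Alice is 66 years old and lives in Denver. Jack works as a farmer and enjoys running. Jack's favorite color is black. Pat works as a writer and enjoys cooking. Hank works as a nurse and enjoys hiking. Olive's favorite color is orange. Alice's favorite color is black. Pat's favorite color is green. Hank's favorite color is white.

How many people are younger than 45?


Filter: 2

2


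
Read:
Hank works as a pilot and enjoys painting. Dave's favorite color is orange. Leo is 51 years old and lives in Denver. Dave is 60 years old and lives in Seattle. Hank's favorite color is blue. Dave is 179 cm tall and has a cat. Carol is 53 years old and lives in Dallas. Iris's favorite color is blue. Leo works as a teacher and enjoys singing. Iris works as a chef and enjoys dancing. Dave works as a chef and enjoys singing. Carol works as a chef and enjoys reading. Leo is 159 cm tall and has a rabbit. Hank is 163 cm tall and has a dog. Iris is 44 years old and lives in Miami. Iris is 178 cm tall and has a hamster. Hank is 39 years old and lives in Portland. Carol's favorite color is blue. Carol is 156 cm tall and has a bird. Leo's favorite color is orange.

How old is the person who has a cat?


Person with cat is Dave, age 60

60


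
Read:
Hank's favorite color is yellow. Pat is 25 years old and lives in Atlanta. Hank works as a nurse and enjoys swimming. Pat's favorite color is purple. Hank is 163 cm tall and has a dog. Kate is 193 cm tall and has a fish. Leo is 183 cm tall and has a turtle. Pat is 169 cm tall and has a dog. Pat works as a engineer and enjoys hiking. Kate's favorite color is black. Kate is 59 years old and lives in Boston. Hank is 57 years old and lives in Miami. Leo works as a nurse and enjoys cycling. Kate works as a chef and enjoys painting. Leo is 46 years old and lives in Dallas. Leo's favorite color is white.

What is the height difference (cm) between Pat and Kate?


|169 - 193| = 24

24


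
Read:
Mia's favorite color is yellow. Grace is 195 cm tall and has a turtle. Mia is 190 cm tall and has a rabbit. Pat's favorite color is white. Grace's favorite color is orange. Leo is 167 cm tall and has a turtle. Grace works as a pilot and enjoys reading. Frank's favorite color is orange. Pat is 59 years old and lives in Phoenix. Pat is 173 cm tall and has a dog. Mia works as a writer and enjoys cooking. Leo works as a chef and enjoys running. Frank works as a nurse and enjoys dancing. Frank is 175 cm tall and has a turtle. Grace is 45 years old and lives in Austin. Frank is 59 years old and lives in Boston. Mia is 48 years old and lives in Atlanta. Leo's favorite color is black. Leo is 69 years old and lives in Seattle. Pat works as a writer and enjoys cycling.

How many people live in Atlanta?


Count in Atlanta: 1

1


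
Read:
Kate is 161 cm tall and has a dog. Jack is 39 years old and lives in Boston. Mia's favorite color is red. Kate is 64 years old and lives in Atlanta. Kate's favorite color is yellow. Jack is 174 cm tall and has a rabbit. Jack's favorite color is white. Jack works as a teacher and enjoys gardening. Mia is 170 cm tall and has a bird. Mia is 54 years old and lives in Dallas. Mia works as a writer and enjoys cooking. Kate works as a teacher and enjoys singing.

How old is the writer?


The writer is Mia, age 54

54


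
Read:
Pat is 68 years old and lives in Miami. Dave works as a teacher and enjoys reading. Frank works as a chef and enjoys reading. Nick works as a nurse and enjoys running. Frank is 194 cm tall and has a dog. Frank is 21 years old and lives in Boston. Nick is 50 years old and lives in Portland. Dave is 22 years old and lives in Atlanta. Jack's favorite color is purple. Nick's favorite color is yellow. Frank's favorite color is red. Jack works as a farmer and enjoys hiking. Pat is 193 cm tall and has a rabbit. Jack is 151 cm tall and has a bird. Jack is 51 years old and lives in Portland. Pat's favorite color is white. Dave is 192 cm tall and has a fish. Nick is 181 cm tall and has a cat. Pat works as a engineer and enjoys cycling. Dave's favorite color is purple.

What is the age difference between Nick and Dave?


|50 - 22| = 28

28


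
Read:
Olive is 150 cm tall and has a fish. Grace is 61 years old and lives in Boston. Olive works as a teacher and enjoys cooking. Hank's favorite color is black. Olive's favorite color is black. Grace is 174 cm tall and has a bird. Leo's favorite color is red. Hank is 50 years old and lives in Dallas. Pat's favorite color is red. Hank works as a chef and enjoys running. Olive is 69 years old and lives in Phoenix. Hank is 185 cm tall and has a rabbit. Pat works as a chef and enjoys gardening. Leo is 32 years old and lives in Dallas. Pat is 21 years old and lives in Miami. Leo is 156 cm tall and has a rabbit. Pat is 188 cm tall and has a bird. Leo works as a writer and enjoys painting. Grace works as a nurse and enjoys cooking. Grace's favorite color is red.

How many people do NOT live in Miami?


Not in Miami: 4

4


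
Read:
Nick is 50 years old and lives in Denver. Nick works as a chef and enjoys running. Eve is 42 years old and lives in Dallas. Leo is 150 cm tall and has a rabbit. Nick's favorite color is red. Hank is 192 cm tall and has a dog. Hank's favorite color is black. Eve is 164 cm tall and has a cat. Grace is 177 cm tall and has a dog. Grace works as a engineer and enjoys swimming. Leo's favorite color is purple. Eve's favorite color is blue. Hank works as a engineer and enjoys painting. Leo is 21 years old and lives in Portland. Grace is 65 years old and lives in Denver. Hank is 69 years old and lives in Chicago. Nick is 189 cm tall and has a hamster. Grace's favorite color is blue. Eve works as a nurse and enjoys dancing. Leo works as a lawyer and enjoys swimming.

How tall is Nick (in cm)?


Nick is 189 cm tall

189


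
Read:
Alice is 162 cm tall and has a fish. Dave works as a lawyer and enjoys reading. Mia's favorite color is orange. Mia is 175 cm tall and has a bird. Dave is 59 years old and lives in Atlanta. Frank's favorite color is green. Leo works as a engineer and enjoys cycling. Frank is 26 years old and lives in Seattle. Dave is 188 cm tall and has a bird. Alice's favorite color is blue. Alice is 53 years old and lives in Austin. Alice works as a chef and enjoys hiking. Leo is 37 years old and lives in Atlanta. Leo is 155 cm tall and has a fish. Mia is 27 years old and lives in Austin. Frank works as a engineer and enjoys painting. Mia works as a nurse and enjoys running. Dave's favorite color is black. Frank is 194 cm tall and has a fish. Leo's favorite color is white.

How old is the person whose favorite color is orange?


Person with favorite color=orange is Mia, age 27

27


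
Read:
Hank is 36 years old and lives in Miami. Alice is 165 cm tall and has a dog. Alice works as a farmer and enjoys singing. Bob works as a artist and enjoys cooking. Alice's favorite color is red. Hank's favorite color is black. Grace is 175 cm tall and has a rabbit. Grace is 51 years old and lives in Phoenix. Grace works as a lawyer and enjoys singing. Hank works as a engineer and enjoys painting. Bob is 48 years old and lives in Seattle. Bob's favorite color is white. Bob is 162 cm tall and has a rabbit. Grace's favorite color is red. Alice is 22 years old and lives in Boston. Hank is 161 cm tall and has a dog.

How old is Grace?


Grace is 51 years old

51


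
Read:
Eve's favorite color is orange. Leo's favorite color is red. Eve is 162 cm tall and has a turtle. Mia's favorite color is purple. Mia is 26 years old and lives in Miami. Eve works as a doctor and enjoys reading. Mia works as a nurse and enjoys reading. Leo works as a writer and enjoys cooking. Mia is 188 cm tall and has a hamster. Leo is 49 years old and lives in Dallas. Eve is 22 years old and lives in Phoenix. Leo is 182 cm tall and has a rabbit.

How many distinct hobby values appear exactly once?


Unique hobby values: 1

1


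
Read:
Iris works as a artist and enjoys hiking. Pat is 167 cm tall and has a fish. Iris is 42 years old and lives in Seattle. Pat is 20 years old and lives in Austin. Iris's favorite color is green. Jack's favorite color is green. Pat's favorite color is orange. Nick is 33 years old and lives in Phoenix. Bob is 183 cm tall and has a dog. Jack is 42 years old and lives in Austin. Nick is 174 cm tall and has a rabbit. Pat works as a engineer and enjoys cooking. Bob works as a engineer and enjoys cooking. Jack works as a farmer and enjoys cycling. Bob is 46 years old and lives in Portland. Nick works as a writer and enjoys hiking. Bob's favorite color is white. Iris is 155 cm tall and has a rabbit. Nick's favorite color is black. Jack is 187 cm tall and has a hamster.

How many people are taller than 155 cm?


Taller than 155: 4

4


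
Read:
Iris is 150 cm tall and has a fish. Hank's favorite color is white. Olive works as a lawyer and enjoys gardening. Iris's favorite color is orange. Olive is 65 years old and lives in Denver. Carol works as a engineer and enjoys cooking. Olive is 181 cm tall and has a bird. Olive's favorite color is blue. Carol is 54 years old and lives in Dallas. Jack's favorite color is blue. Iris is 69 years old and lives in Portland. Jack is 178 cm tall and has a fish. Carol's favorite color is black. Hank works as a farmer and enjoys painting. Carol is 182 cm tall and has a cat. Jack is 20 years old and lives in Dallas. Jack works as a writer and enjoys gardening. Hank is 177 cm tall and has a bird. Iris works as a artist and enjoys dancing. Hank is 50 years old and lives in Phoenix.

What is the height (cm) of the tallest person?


Tallest: Carol at 182 cm

182


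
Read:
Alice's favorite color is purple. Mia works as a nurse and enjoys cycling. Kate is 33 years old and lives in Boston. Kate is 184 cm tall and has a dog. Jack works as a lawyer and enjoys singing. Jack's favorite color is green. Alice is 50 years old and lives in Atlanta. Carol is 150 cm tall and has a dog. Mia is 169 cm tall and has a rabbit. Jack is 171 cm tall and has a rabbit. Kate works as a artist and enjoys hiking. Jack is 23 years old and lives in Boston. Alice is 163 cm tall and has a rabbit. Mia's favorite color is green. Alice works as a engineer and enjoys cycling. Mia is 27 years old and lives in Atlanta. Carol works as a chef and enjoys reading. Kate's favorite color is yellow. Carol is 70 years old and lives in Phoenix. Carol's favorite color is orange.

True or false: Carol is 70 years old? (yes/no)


Carol is actually 70. yes

yes


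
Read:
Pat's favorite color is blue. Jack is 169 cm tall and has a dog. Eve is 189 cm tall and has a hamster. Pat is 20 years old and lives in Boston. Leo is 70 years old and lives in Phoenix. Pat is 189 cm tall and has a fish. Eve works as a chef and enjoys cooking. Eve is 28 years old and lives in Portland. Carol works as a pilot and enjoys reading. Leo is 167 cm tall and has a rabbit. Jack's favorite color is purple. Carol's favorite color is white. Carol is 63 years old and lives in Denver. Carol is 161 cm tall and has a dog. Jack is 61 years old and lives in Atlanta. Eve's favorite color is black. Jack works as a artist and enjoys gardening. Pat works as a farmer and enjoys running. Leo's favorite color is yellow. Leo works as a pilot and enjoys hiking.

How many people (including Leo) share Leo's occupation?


Leo is a pilot. Count = 2

2


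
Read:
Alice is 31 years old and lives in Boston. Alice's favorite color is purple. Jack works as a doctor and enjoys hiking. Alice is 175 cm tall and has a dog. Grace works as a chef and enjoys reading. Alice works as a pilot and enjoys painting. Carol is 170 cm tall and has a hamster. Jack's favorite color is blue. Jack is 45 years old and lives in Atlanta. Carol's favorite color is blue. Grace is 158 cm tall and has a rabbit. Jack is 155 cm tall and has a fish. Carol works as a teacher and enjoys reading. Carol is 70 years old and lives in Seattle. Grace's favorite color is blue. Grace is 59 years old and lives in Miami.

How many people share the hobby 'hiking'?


Count: 1

1


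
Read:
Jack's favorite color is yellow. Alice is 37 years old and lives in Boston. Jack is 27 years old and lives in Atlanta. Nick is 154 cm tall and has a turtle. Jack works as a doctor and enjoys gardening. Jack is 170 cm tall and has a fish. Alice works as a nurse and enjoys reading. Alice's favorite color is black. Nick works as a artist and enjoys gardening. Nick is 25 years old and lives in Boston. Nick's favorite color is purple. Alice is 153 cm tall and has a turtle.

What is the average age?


Sum=89, n=3, avg=29.67

29.67


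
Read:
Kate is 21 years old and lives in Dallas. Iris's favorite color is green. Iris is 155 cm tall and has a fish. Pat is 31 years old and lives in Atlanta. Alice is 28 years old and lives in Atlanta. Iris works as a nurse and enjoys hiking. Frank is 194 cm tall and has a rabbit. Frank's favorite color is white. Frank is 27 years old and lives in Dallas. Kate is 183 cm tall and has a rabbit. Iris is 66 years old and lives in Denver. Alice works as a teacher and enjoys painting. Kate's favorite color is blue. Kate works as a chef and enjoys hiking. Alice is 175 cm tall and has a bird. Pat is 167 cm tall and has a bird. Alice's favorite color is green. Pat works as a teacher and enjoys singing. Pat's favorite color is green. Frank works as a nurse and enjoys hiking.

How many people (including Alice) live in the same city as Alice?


Alice lives in Atlanta. Count = 2

2


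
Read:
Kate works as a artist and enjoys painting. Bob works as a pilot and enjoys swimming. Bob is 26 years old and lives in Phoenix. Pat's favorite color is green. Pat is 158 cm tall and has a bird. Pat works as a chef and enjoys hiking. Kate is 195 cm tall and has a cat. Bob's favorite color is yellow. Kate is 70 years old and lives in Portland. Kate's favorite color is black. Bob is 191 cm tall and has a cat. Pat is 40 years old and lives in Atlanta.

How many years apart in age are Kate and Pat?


70 vs 40, diff = 30

30


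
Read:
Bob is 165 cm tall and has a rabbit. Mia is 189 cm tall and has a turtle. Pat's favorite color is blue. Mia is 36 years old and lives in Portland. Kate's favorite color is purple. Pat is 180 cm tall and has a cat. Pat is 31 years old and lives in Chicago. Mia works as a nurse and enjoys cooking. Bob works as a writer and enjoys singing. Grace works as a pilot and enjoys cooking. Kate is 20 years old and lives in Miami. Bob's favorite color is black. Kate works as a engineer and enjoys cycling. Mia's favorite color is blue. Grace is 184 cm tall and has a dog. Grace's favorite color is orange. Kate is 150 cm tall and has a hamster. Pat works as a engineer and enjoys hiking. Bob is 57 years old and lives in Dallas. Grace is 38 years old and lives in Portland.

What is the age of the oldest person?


Oldest: Bob at 57

57


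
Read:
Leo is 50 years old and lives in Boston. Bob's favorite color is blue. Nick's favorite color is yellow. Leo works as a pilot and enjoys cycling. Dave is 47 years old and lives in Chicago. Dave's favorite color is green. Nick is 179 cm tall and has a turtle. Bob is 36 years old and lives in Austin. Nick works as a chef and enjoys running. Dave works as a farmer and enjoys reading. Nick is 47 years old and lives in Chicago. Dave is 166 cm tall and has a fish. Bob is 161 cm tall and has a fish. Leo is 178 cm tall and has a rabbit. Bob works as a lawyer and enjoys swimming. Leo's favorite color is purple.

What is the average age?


Sum=180, n=4, avg=45

45


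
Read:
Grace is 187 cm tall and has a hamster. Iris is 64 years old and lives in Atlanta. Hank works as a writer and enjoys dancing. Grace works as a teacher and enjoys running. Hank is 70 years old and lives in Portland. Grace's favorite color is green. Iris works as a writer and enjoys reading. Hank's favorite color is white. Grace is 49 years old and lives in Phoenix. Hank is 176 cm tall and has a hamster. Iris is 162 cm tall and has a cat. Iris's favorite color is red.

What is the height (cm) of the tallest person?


Tallest: Grace at 187 cm

187


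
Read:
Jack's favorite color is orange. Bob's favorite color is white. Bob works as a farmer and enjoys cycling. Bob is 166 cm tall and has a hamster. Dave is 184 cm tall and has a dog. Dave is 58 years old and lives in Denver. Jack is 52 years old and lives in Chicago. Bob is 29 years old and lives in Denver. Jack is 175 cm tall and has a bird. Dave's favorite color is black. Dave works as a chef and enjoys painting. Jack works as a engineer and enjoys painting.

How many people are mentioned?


People: Bob, Jack, Dave. Count = 3

3


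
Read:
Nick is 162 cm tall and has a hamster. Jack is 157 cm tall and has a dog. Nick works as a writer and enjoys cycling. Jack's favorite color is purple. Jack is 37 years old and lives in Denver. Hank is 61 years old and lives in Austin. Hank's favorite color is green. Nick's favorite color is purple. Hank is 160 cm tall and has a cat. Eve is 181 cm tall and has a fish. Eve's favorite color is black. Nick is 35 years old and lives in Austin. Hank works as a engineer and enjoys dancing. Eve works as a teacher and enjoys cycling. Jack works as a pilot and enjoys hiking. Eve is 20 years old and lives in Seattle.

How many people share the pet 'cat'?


Count: 1

1


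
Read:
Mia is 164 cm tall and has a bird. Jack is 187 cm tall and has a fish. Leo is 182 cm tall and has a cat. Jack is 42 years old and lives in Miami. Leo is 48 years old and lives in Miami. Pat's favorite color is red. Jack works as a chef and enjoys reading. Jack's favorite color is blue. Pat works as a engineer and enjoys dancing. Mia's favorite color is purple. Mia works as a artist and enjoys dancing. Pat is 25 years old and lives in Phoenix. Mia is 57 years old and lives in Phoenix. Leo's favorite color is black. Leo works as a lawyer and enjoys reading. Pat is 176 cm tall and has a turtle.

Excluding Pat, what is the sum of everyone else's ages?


Sum (excluding Pat): 147

147


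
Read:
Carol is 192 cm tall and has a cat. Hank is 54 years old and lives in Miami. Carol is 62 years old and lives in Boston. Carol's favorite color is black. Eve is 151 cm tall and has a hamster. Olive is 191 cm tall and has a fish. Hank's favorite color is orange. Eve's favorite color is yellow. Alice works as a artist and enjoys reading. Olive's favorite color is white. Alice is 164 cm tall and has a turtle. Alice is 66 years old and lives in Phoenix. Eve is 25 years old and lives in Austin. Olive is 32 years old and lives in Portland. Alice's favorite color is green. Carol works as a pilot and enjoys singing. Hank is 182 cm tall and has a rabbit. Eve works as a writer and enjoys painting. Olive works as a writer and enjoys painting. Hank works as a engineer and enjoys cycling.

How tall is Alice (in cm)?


Alice is 164 cm tall

164


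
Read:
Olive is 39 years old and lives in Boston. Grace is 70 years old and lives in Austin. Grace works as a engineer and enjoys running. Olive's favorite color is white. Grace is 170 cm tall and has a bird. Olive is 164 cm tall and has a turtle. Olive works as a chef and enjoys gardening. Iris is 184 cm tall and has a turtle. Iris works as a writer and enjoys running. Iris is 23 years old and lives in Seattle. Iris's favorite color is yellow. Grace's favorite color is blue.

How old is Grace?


Grace is 70 years old

70


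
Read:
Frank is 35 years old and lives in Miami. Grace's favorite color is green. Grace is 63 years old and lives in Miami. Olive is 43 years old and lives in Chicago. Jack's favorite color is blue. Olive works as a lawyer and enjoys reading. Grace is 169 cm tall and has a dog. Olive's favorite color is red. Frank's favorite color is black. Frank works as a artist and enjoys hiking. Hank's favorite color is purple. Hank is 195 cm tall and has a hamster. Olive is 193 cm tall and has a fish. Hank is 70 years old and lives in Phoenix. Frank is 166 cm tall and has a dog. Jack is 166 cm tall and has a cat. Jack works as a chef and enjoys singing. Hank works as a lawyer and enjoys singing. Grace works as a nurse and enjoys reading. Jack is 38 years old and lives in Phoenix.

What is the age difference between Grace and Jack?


|63 - 38| = 25

25


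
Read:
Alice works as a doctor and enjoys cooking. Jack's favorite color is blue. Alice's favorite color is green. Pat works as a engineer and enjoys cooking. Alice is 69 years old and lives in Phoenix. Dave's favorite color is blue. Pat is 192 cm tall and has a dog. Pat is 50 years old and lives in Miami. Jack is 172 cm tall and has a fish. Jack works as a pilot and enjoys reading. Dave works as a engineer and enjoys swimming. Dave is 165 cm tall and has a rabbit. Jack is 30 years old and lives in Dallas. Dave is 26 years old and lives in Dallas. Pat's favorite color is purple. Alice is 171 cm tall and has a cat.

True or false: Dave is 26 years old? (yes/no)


Dave is actually 26. yes

yes


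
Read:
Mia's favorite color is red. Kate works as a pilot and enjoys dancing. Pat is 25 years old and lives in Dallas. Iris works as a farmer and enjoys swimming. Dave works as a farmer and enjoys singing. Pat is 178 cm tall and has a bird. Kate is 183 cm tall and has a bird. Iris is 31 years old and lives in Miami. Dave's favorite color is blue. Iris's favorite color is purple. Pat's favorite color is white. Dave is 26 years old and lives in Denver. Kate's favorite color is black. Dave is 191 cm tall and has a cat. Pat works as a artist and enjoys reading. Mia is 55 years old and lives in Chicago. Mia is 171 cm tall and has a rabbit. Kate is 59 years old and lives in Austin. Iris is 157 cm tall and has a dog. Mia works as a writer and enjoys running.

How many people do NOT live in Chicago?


Not in Chicago: 4

4


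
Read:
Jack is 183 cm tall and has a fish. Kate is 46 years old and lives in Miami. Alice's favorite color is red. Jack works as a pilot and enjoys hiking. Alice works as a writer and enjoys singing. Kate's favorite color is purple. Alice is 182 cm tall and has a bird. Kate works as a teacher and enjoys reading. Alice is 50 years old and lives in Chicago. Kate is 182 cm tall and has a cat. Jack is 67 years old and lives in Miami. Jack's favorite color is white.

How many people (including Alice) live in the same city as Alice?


Alice lives in Chicago. Count = 1

1


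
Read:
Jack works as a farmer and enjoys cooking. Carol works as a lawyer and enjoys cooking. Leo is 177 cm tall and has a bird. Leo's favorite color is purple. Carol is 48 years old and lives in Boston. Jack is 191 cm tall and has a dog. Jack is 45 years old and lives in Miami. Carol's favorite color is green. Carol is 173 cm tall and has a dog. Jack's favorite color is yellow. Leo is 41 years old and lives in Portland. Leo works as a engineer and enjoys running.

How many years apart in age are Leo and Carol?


41 vs 48, diff = 7

7


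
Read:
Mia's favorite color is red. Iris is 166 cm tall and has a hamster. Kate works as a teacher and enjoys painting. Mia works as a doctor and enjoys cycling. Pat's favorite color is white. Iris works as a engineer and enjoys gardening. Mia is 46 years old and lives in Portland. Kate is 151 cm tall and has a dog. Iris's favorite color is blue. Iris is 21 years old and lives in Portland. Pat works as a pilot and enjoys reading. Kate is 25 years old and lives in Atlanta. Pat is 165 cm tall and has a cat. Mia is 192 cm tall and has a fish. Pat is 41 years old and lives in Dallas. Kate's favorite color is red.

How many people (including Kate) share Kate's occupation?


Kate is a teacher. Count = 1

1


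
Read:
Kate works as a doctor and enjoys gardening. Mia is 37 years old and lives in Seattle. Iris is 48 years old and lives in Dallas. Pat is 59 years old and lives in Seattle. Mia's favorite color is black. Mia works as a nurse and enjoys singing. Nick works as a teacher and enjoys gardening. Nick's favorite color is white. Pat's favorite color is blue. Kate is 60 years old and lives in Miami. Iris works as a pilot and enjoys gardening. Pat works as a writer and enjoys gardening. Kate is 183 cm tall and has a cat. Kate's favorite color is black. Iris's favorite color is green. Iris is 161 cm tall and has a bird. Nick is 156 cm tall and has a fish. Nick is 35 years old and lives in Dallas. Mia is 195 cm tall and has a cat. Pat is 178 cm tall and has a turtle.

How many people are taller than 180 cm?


Taller than 180: 2

2


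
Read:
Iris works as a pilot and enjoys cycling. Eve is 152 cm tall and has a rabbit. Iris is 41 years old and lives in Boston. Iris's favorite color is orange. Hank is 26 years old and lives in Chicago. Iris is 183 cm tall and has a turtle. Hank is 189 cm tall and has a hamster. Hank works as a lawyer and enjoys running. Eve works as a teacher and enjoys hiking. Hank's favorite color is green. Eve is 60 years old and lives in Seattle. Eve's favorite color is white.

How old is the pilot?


The pilot is Iris, age 41

41


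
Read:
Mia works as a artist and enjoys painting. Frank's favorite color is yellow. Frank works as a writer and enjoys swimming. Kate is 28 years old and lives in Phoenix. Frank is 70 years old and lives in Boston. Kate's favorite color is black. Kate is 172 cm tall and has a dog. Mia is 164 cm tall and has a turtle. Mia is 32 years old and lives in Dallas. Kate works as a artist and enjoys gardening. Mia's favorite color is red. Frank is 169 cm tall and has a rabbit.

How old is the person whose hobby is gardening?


Person with hobby=gardening is Kate, age 28

28


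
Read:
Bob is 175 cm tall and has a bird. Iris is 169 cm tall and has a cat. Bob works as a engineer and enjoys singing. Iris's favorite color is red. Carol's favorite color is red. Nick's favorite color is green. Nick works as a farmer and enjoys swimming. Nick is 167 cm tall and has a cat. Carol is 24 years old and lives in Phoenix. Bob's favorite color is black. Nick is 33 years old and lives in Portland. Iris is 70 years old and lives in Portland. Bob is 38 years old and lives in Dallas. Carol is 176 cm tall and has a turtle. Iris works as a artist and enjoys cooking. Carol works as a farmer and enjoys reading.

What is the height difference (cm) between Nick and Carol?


|167 - 176| = 9

9


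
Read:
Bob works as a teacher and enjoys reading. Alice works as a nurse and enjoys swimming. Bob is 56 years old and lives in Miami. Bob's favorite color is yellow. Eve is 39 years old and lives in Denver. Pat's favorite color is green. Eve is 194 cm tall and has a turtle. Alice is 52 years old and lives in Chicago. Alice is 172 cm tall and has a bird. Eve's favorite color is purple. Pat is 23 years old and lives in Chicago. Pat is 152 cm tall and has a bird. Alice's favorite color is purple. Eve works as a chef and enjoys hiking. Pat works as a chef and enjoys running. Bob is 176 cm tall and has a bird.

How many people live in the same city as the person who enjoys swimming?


Person with hobby swimming is Alice, city Chicago. Count = 2

2


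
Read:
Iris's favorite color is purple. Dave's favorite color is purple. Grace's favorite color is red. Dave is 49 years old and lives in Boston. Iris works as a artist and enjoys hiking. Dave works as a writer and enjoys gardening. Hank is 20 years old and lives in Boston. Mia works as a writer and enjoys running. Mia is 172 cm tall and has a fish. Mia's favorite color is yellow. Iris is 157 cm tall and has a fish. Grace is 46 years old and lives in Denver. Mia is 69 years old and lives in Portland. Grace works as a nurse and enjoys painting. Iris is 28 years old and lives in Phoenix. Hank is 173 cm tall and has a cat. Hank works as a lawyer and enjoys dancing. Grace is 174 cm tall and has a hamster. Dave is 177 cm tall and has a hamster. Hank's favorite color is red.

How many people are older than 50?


Filter: 1

1


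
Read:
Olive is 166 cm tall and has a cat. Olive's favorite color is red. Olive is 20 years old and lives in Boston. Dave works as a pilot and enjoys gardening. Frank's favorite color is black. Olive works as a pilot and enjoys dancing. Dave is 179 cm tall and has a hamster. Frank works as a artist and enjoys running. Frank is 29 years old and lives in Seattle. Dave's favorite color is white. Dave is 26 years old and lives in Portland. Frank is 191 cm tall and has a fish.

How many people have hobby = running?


Count: 1

1


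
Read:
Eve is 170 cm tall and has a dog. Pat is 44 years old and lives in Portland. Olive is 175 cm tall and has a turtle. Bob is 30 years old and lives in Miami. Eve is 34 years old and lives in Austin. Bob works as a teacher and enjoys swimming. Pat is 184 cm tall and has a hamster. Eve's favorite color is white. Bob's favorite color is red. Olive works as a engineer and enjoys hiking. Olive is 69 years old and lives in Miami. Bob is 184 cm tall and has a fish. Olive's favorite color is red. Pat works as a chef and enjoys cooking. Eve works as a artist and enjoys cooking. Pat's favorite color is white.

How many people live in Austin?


Count in Austin: 1

1


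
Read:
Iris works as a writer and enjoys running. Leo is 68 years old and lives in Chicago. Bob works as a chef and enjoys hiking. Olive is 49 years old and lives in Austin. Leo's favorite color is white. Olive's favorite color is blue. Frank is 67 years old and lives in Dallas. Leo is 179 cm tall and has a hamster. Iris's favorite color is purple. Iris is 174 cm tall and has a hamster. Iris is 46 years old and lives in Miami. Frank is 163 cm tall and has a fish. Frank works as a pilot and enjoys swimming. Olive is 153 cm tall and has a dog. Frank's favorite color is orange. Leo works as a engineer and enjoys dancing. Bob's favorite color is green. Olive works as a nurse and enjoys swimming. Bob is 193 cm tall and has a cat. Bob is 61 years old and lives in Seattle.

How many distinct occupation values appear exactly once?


Unique occupation values: 5

5
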